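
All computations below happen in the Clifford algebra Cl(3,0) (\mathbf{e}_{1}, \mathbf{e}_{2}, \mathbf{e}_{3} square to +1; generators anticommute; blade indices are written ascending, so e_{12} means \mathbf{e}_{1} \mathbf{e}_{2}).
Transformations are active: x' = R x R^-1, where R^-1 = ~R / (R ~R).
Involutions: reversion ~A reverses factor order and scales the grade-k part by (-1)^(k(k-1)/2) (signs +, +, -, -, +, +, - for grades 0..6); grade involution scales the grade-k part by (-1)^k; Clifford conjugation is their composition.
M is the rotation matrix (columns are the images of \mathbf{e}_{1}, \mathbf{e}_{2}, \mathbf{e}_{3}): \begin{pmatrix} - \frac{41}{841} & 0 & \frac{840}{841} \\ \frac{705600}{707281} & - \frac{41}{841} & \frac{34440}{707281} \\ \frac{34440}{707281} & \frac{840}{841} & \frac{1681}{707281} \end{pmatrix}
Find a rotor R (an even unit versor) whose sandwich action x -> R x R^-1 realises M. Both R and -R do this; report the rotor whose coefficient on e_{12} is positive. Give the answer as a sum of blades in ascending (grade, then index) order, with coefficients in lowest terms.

Method: write R = a + b12*e_{12} + b13*e_{13} + b23*e_{23} with a^2 + b12^2 + b13^2 + b23^2 = 1 (so R^-1 = ~R). Expanding the columns R e_j ~R gives tr M = 4a^2 - 1 and, from the antisymmetric part, M21 - M12 = -4a*b12, M13 - M31 = 4a*b13, M32 - M23 = -4a*b23.
Here tr M = -\frac{67281}{707281}, so a^2 = (1 + tr M)/4 = \frac{160000}{707281} and a = ±\frac{400}{841}. Taking a = \frac{400}{841}: M21 - M12 = \frac{705600}{707281}, M13 - M31 = \frac{672000}{707281}, M32 - M23 = \frac{672000}{707281}, giving b12 = -\frac{441}{841}, b13 = \frac{420}{841}, b23 = -\frac{420}{841}, i.e. R = \frac{400}{841} - \frac{441}{841} e_{12} + \frac{420}{841} e_{13} - \frac{420}{841} e_{23}.
Its e_{12} coefficient is negative, so report the other preimage -R.
Answer: -\frac{400}{841} + \frac{441}{841} e_{12} - \frac{420}{841} e_{13} + \frac{420}{841} e_{23}. Uniqueness: Spin(3) -> SO(3) maps R and -R to the same rotation of trace -\frac{67281}{707281}; fixing the sign of the e_{12} coefficient removes the ambiguity.


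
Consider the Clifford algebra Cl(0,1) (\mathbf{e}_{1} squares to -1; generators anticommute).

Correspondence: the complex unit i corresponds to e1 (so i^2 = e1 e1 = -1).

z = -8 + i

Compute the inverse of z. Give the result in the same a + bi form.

In blades: z = -8 + e_{1}.
With qbar = -8 - e_{1} (scalar fixed, mapped units negated), z qbar = 65 (the sum of squared coefficients), so z^-1 = qbar / (65) = -\frac{8}{65} - \frac{1}{65} e_{1}; translating back:
Answer: -\frac{8}{65} - \frac{1}{65}i


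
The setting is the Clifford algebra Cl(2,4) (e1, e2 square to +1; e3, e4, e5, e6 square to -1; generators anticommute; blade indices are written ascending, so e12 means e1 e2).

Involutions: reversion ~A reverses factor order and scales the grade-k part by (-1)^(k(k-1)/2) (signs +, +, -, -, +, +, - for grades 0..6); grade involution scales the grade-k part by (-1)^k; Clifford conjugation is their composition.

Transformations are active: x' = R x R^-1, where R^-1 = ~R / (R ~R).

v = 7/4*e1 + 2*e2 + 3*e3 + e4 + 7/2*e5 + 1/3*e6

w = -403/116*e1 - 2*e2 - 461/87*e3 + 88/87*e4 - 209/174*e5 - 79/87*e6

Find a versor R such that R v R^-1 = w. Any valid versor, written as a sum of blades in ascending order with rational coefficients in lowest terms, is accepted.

Construction: equal norms (both -2203/144) license R = v + w = -50/29*e1 - 200/87*e3 + 175/87*e4 + 200/87*e5 - 50/87*e6 — nothing changes along that direction, while (v - w)/2 changes sign, so v maps onto w.
Answer: -50/29*e1 - 200/87*e3 + 175/87*e4 + 200/87*e5 - 50/87*e6


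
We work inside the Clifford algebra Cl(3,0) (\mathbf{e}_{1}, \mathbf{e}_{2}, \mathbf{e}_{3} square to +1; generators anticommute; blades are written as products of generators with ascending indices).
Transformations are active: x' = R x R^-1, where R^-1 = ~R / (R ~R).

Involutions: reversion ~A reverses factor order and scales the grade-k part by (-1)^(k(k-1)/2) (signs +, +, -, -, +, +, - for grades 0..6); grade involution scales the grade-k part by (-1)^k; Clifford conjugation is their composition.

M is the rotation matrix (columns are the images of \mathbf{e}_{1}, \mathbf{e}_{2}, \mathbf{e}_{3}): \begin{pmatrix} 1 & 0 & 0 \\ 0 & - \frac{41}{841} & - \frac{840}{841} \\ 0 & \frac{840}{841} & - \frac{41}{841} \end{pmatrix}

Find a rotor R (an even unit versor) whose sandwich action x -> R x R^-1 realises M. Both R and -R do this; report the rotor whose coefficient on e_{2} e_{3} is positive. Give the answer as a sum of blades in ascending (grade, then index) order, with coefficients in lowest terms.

Method: write R = a + b12*e_{1} e_{2} + b13*e_{1} e_{3} + b23*e_{2} e_{3} with a^2 + b12^2 + b13^2 + b23^2 = 1 (so R^-1 = ~R). Expanding the columns R e_j ~R gives tr M = 4a^2 - 1 and, from the antisymmetric part, M21 - M12 = -4a*b12, M13 - M31 = 4a*b13, M32 - M23 = -4a*b23.
Here tr M = \frac{759}{841}, so a^2 = (1 + tr M)/4 = \frac{400}{841} and a = ±\frac{20}{29}. Taking a = \frac{20}{29}: M21 - M12 = 0, M13 - M31 = 0, M32 - M23 = \frac{1680}{841}, giving b12 = 0, b13 = 0, b23 = -\frac{21}{29}, i.e. R = \frac{20}{29} - \frac{21}{29} e_{2} e_{3}.
Its e_{2} e_{3} coefficient is negative, so report the other preimage -R.
Answer: -\frac{20}{29} + \frac{21}{29} e_{2} e_{3}. Recall the cover is two-to-one: with M of trace \frac{759}{841}, both preimages act alike, and the stated e_{2} e_{3} sign chooses the sheet.


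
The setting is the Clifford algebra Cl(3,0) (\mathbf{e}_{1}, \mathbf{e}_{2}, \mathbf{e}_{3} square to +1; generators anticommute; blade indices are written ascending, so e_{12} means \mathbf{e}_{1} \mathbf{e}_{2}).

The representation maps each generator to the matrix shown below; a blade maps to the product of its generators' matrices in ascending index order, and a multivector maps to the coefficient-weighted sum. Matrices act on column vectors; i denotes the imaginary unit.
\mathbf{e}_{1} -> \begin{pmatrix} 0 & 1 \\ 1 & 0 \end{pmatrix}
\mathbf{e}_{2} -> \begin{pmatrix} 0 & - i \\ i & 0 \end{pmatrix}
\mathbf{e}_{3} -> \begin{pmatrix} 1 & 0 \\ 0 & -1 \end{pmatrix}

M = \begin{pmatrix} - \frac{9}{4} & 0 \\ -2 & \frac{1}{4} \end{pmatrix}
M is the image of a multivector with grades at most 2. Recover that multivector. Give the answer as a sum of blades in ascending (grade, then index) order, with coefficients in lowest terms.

Method: 1, rho(e_{1}), rho(e_{2}), rho(e_{3}) form a trace-orthogonal basis of the 2x2 complex matrices (tr(X Y) = 2 if X = Y, else 0), so M = m0*1 + m1*rho(e_{1}) + m2*rho(e_{2}) + m3*rho(e_{3}) with m0 = tr(M)/2 = -1, m1 = tr(M rho(e_{1}))/2 = -1, m2 = tr(M rho(e_{2}))/2 = i, m3 = tr(M rho(e_{3}))/2 = - \frac{5}{4}.
Multiplying table entries, the bivector images are rho(e_{12}) = i*rho(e_{3}), rho(e_{13}) = -i*rho(e_{2}), rho(e_{23}) = i*rho(e_{1}); with real blade coefficients the real parts of m0..m3 are the coefficients of 1, e_{1}, e_{2}, e_{3} and the imaginary parts give the bivectors (e_{23}: Im m1, e_{13}: -Im m2, e_{12}: Im m3).
Answer: -1 - e_{1} - \frac{5}{4} e_{3} - e_{13}


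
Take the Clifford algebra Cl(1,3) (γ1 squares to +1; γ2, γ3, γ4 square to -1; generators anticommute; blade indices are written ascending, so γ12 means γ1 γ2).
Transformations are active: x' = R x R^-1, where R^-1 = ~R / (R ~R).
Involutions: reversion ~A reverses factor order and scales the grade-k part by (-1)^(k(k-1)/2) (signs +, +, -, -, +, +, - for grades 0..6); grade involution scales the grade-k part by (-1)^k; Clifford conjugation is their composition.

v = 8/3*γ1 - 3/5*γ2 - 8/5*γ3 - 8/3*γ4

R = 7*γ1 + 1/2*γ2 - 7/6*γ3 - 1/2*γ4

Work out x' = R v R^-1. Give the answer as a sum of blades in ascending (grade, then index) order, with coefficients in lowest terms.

~R = 7*γ1 + 1/2*γ2 - 7/6*γ3 - 1/2*γ4, and R ~R = 1697/36, so R^-1 = ~R / (1697/36).
R v = 473/30 - 83/15*γ12 - 364/45*γ13 - 52/3*γ14 - 3/2*γ23 - 49/30*γ24 + 104/45*γ34
Answer: 51316/25455*γ1 + 7929/8485*γ2 + 6954/8485*γ3 + 59366/25455*γ4


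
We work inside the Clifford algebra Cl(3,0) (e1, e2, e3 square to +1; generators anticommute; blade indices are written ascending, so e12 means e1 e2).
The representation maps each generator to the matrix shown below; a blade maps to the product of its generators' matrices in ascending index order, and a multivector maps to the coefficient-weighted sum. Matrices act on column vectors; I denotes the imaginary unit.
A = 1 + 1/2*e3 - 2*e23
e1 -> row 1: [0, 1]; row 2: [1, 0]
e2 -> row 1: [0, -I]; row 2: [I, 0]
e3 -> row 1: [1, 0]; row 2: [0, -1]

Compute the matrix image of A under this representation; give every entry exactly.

Bivector images (products of the table entries): rho(e23) = rho(e2)rho(e3) = row 1: [0, I]; row 2: [I, 0].
M = (1)*1 + (1/2)*rho(e3) + (-2)*rho(e23), summed entrywise (1 is the identity matrix):
Answer: row 1: [3/2, -2*I]; row 2: [-2*I, 1/2]


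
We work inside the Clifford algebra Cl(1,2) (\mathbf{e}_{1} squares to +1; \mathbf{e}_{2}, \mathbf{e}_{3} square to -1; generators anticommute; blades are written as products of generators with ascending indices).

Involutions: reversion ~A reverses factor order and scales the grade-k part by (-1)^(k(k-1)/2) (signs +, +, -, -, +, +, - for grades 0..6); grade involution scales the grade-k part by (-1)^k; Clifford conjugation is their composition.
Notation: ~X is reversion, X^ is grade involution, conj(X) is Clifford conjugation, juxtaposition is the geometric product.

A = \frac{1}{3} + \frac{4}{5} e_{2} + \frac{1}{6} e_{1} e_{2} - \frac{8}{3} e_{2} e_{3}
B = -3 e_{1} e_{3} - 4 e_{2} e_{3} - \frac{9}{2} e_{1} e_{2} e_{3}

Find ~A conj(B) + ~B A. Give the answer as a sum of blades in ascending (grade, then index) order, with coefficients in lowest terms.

first term: -\frac{32}{3} + 12 e_{1} - \frac{49}{20} e_{3} - 8 e_{1} e_{2} - \frac{29}{15} e_{1} e_{3} + \frac{11}{6} e_{2} e_{3} - \frac{39}{10} e_{1} e_{2} e_{3}
second term: \frac{32}{3} + 12 e_{1} + \frac{79}{20} e_{3} - 8 e_{1} e_{2} + \frac{79}{15} e_{1} e_{3} + \frac{11}{6} e_{2} e_{3} - \frac{9}{10} e_{1} e_{2} e_{3}
Answer: 24 e_{1} + \frac{3}{2} e_{3} - 16 e_{1} e_{2} + \frac{10}{3} e_{1} e_{3} + \frac{11}{3} e_{2} e_{3} - \frac{24}{5} e_{1} e_{2} e_{3}


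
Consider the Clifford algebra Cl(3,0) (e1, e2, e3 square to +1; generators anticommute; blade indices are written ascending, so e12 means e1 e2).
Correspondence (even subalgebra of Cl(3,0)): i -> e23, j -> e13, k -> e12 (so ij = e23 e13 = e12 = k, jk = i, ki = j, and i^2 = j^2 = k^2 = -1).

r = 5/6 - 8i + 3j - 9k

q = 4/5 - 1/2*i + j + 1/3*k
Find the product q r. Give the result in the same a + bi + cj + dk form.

In blades: q = 4/5 + 1/3*e12 + e13 - 1/2*e23, r = 5/6 - 9*e12 + 3*e13 - 8*e23.
Distribute q over r term by term (generator squares from the signature, products reordered to ascending indices): (4/5)*r = 2/3 - 36/5*e12 + 12/5*e13 - 32/5*e23; (1/3*e12)*r = 3 + 5/18*e12 - 8/3*e13 - e23; (e13)*r = -3 + 8*e12 + 5/6*e13 - 9*e23; (-1/2*e23)*r = -4 - 3/2*e12 - 9/2*e13 - 5/12*e23.
Sum: -10/3 - 19/45*e12 - 59/15*e13 - 1009/60*e23; translating back through the correspondence:
Answer: -10/3 - 1009/60*i - 59/15*j - 19/45*k


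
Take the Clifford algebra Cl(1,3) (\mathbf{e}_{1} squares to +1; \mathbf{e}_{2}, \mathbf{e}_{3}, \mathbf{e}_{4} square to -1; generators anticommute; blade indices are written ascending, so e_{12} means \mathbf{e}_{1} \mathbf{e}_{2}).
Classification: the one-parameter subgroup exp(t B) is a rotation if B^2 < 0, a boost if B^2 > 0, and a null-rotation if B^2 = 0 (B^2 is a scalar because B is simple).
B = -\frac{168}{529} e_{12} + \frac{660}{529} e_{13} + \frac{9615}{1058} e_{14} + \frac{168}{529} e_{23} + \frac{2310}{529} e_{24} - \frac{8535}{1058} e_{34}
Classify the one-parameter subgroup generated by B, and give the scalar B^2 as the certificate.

B^2 term by term: the squares give (-\frac{168}{529})^2*(e_{12})^2 + (\frac{660}{529})^2*(e_{13})^2 + (\frac{9615}{1058})^2*(e_{14})^2 + (\frac{168}{529})^2*(e_{23})^2 + (\frac{2310}{529})^2*(e_{24})^2 + (-\frac{8535}{1058})^2*(e_{34})^2 = \frac{28224}{279841}*(+1) + \frac{435600}{279841}*(+1) + \frac{92448225}{1119364}*(+1) + \frac{28224}{279841}*(-1) + \frac{5336100}{279841}*(-1) + \frac{72846225}{1119364}*(-1) = 0 (each basis 2-blade squares to minus the product of its generators' squares); cross terms between blades sharing an index anticommute and cancel; the commuting (index-disjoint) pairs give grade-4 terms 2*c*c'*(blade product), which cancel blade by blade — e_{1234}: \frac{1433880}{279841} - \frac{3049200}{279841} + \frac{1615320}{279841} = 0 — confirming B is simple. So B^2 = 0.
Answer: null-rotation, certificate B^2 = 0. No conjugation can change B^2 = 0; the sign gives the class.


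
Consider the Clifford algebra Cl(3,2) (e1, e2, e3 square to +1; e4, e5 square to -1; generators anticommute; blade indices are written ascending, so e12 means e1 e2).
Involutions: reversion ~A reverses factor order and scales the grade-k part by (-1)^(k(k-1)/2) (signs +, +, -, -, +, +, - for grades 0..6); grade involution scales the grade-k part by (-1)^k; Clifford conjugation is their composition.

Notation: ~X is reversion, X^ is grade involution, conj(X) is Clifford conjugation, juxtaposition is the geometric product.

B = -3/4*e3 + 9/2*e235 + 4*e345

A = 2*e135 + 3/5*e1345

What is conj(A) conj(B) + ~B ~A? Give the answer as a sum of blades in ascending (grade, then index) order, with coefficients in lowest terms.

first term: -12/5*e1 + 9*e12 - 8*e14 - 3/2*e15 + 27/10*e124 + 9/20*e145
second term: -12/5*e1 - 9*e12 + 8*e14 - 3/2*e15 - 27/10*e124 + 9/20*e145
Answer: -24/5*e1 - 3*e15 + 9/10*e145


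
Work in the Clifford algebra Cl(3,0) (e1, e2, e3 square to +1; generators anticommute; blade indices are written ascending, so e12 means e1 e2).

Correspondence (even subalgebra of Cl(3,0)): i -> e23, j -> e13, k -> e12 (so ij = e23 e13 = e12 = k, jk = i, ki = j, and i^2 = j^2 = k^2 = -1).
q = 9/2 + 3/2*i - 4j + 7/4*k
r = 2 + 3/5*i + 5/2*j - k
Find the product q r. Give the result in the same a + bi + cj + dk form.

In blades: q = 9/2 + 7/4*e12 - 4*e13 + 3/2*e23, r = 2 - e12 + 5/2*e13 + 3/5*e23.
Distribute q over r term by term (generator squares from the signature, products reordered to ascending indices): (9/2)*r = 9 - 9/2*e12 + 45/4*e13 + 27/10*e23; (7/4*e12)*r = 7/4 + 7/2*e12 + 21/20*e13 - 35/8*e23; (-4*e13)*r = 10 + 12/5*e12 - 8*e13 + 4*e23; (3/2*e23)*r = -9/10 + 15/4*e12 + 3/2*e13 + 3*e23.
Sum: 397/20 + 103/20*e12 + 29/5*e13 + 213/40*e23; translating back through the correspondence:
Answer: 397/20 + 213/40*i + 29/5*j + 103/20*k


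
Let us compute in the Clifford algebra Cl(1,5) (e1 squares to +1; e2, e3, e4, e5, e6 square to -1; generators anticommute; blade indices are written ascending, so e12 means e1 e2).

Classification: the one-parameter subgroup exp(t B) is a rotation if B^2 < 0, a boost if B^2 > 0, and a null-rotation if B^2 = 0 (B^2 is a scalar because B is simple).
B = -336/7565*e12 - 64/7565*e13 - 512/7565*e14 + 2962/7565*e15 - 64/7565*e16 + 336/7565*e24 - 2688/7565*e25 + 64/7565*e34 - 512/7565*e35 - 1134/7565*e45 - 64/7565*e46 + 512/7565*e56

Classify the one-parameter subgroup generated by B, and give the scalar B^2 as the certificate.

B^2 term by term: the squares give (-336/7565)^2*(e12)^2 + (-64/7565)^2*(e13)^2 + (-512/7565)^2*(e14)^2 + (2962/7565)^2*(e15)^2 + (-64/7565)^2*(e16)^2 + (336/7565)^2*(e24)^2 + (-2688/7565)^2*(e25)^2 + (64/7565)^2*(e34)^2 + (-512/7565)^2*(e35)^2 + (-1134/7565)^2*(e45)^2 + (-64/7565)^2*(e46)^2 + (512/7565)^2*(e56)^2 = 112896/57229225*(+1) + 4096/57229225*(+1) + 262144/57229225*(+1) + 8773444/57229225*(+1) + 4096/57229225*(+1) + 112896/57229225*(-1) + 7225344/57229225*(-1) + 4096/57229225*(-1) + 262144/57229225*(-1) + 1285956/57229225*(-1) + 4096/57229225*(-1) + 262144/57229225*(-1) = 0 (each basis 2-blade squares to minus the product of its generators' squares); cross terms between blades sharing an index anticommute and cancel; the commuting (index-disjoint) pairs give grade-4 terms 2*c*c'*(blade product), which cancel blade by blade — e1234: -43008/57229225 + 43008/57229225 = 0; e1235: 344064/57229225 - 344064/57229225 = 0; e1245: 762048/57229225 - 2752512/57229225 + 1990464/57229225 = 0; e1246: 43008/57229225 - 43008/57229225 = 0; e1256: -344064/57229225 + 344064/57229225 = 0; e1345: 145152/57229225 - 524288/57229225 + 379136/57229225 = 0; e1346: 8192/57229225 - 8192/57229225 = 0; e1356: -65536/57229225 + 65536/57229225 = 0; e1456: -524288/57229225 + 379136/57229225 + 145152/57229225 = 0; e2345: 344064/57229225 - 344064/57229225 = 0; e2456: 344064/57229225 - 344064/57229225 = 0; e3456: 65536/57229225 - 65536/57229225 = 0 — confirming B is simple. So B^2 = 0.
Answer: null-rotation, certificate B^2 = 0. Note: conjugating B changes its blade decomposition but never the scalar B^2 = 0, whose sign settles the classification.


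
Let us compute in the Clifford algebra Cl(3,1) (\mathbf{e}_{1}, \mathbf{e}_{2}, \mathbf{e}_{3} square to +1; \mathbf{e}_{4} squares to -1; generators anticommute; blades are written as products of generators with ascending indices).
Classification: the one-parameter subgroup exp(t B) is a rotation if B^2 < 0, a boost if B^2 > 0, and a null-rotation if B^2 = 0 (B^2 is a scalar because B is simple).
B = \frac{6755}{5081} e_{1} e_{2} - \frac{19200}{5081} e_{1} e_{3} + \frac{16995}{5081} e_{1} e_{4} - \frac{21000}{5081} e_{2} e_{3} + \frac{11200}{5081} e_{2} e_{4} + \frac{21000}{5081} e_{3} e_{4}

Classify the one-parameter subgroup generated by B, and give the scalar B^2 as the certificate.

B^2 term by term: the squares give (\frac{6755}{5081})^2*(e_{1} e_{2})^2 + (-\frac{19200}{5081})^2*(e_{1} e_{3})^2 + (\frac{16995}{5081})^2*(e_{1} e_{4})^2 + (-\frac{21000}{5081})^2*(e_{2} e_{3})^2 + (\frac{11200}{5081})^2*(e_{2} e_{4})^2 + (\frac{21000}{5081})^2*(e_{3} e_{4})^2 = \frac{45630025}{25816561}*(-1) + \frac{368640000}{25816561}*(-1) + \frac{288830025}{25816561}*(+1) + \frac{441000000}{25816561}*(-1) + \frac{125440000}{25816561}*(+1) + \frac{441000000}{25816561}*(+1) = 0 (each basis 2-blade squares to minus the product of its generators' squares); cross terms between blades sharing an index anticommute and cancel; the commuting (index-disjoint) pairs give grade-4 terms 2*c*c'*(blade product), which cancel blade by blade — e_{1} e_{2} e_{3} e_{4}: \frac{283710000}{25816561} + \frac{430080000}{25816561} - \frac{713790000}{25816561} = 0 — confirming B is simple. So B^2 = 0.
Answer: null-rotation, certificate B^2 = 0. Note: conjugating B changes its blade decomposition but never the scalar B^2 = 0, whose sign settles the classification.


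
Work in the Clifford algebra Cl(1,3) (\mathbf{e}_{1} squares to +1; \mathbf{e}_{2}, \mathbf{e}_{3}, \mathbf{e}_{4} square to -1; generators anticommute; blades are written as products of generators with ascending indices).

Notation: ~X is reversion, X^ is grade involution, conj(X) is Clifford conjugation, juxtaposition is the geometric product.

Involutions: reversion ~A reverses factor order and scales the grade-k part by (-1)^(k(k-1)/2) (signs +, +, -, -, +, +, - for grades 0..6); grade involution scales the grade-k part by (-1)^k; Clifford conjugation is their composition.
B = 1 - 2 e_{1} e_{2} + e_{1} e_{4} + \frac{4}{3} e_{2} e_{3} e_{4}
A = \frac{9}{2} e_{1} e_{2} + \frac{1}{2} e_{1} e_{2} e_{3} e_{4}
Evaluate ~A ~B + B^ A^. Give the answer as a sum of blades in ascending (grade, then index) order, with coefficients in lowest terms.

first term: -9 - \frac{2}{3} e_{1} - \frac{9}{2} e_{1} e_{2} - \frac{1}{2} e_{2} e_{3} - \frac{9}{2} e_{2} e_{4} + e_{3} e_{4} - 6 e_{1} e_{3} e_{4} + \frac{1}{2} e_{1} e_{2} e_{3} e_{4}
second term: -9 + \frac{2}{3} e_{1} + \frac{9}{2} e_{1} e_{2} + \frac{1}{2} e_{2} e_{3} + \frac{9}{2} e_{2} e_{4} - e_{3} e_{4} - 6 e_{1} e_{3} e_{4} + \frac{1}{2} e_{1} e_{2} e_{3} e_{4}
Answer: -18 - 12 e_{1} e_{3} e_{4} + e_{1} e_{2} e_{3} e_{4}


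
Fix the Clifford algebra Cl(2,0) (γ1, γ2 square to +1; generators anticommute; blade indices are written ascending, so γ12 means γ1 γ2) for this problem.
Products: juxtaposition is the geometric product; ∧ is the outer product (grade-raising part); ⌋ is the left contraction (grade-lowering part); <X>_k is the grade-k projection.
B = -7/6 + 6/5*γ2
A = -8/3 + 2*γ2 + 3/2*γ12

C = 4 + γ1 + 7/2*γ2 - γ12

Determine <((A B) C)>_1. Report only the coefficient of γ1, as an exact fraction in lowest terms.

step 1: 248/45 + 9/5*γ1 - 83/15*γ2 - 7/4*γ12
step 2: 491/180 + 379/360*γ1 - 521/180*γ2 - 61/90*γ12
step 3: 379/360*γ1 - 521/180*γ2
Answer: 379/360


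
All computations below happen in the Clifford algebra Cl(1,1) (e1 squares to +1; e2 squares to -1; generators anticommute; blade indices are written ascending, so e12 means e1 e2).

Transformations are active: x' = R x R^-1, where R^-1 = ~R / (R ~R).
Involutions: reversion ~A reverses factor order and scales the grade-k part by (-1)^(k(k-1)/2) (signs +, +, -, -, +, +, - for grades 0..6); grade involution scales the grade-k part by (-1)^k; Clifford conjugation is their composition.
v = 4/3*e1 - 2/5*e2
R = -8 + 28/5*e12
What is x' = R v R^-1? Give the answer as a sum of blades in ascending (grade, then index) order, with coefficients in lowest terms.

~R = -8 - 28/5*e12, and R ~R = 816/25, so R^-1 = ~R / (816/25).
R v = -632/75*e1 - 64/15*e2
Answer: 428/153*e1 + 1906/765*e2


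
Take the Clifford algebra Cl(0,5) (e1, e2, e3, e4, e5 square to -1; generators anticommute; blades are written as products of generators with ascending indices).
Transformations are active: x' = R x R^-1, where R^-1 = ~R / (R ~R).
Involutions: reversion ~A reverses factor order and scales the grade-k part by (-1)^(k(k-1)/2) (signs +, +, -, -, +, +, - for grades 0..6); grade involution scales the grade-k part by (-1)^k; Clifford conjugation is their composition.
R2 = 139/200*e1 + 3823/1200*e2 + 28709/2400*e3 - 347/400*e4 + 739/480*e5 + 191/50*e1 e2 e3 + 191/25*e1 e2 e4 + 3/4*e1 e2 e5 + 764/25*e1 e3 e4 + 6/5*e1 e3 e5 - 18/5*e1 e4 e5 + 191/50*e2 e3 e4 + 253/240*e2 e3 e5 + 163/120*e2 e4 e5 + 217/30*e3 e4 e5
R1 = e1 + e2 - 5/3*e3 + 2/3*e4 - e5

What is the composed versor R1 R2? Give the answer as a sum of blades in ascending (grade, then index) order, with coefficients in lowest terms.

Distribute over the terms of R1 (each basis-blade product reordered to ascending indices, repeated generators contracted through their squares):
(e1) R2 = -139/200 + 3823/1200*e1 e2 + 28709/2400*e1 e3 - 347/400*e1 e4 + 739/480*e1 e5 - 191/50*e2 e3 - 191/25*e2 e4 - 3/4*e2 e5 - 764/25*e3 e4 - 6/5*e3 e5 + 18/5*e4 e5 + 191/50*e1 e2 e3 e4 + 253/240*e1 e2 e3 e5 + 163/120*e1 e2 e4 e5 + 217/30*e1 e3 e4 e5
(e2) R2 = -3823/1200 - 139/200*e1 e2 + 191/50*e1 e3 + 191/25*e1 e4 + 3/4*e1 e5 + 28709/2400*e2 e3 - 347/400*e2 e4 + 739/480*e2 e5 - 191/50*e3 e4 - 253/240*e3 e5 - 163/120*e4 e5 - 764/25*e1 e2 e3 e4 - 6/5*e1 e2 e3 e5 + 18/5*e1 e2 e4 e5 + 217/30*e2 e3 e4 e5
(-5/3*e3) R2 = 28709/1440 + 191/30*e1 e2 + 139/120*e1 e3 - 764/15*e1 e4 - 2*e1 e5 + 3823/720*e2 e3 - 191/30*e2 e4 - 253/144*e2 e5 + 347/240*e3 e4 - 739/288*e3 e5 + 217/18*e4 e5 - 191/15*e1 e2 e3 e4 - 5/4*e1 e2 e3 e5 - 6*e1 e3 e4 e5 + 163/72*e2 e3 e4 e5
(2/3*e4) R2 = 347/600 - 382/75*e1 e2 - 1528/75*e1 e3 - 139/300*e1 e4 - 12/5*e1 e5 - 191/75*e2 e3 - 3823/1800*e2 e4 + 163/180*e2 e5 - 28709/3600*e3 e4 + 217/45*e3 e5 + 739/720*e4 e5 - 191/75*e1 e2 e3 e4 + 1/2*e1 e2 e4 e5 + 4/5*e1 e3 e4 e5 + 253/360*e2 e3 e4 e5
(-e5) R2 = 739/480 + 3/4*e1 e2 + 6/5*e1 e3 - 18/5*e1 e4 + 139/200*e1 e5 + 253/240*e2 e3 + 163/120*e2 e4 + 3823/1200*e2 e5 + 217/30*e3 e4 + 28709/2400*e3 e5 - 347/400*e4 e5 + 191/50*e1 e2 e3 e5 + 191/25*e1 e2 e4 e5 + 764/25*e1 e3 e4 e5 + 191/50*e2 e3 e4 e5
Summing the partial products and collecting blades:
Answer: 32713/1800 + 5417/1200*e1 e2 - 5359/2400*e1 e3 - 57869/1200*e1 e4 - 3397/2400*e1 e5 + 86107/7200*e2 e3 - 56303/3600*e2 e4 + 22493/7200*e2 e5 - 7577/225*e3 e4 + 14357/1200*e3 e5 + 26021/1800*e4 e5 - 2101/50*e1 e2 e3 e4 + 2909/1200*e1 e2 e3 e5 + 7859/600*e1 e2 e4 e5 + 4889/150*e1 e3 e4 e5 + 701/50*e2 e3 e4 e5


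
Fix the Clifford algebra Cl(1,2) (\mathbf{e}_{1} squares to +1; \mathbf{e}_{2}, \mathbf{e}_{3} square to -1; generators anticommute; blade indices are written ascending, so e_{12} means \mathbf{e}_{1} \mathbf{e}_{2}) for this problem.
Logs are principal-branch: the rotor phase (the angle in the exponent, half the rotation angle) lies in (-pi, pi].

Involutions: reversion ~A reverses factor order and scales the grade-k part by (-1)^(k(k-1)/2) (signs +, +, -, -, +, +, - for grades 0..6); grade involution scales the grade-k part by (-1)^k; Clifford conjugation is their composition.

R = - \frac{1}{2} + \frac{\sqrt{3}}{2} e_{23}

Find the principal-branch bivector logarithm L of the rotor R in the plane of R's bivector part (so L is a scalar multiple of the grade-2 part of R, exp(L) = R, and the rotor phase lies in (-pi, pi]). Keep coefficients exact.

The scalar part of R is - \frac{1}{2}, and that scalar determines the rotor phase on the principal branch; recovering the unit plane as bivector-part over sine of the phase gives L = phase * plane.
Concretely: cos(phase) = - \frac{1}{2} gives phase = ±\frac{2 \pi}{3}, and since phase/sin(phase) is even the sign is immaterial: L = (phase/sin(phase)) * <R>_2 = (\frac{4 \sqrt{3} \pi}{9}) * <R>_2.
Answer: \frac{2 \pi}{3} e_{23}


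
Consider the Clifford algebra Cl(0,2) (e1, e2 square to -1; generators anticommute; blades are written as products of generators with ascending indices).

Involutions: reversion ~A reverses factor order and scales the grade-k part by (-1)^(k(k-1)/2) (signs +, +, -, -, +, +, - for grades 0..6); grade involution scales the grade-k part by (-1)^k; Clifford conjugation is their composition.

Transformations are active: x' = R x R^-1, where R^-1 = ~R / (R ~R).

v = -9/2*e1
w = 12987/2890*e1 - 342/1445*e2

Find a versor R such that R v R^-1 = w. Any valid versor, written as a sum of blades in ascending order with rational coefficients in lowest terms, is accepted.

Sketch: the shared square -81/4 makes R = v + w = -9/1445*e1 - 342/1445*e2 the natural versor; its sandwich fixes that direction, negates (v - w)/2, and sends v to w.
Answer: -9/1445*e1 - 342/1445*e2


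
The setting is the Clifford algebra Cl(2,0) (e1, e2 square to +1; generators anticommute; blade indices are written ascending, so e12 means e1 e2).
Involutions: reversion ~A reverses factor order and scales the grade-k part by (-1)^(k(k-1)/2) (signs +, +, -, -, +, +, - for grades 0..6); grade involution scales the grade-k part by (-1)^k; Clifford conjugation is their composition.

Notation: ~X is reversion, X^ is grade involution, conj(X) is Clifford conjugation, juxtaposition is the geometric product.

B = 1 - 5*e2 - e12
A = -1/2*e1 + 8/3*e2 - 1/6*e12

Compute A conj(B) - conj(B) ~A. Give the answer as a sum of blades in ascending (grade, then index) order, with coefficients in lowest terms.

first term: 27/2 - 4*e1 + 13/6*e2 - 8/3*e12
second term: 79/6 + 4/3*e1 + 19/6*e2 + 8/3*e12
Answer: 1/3 - 16/3*e1 - e2 - 16/3*e12


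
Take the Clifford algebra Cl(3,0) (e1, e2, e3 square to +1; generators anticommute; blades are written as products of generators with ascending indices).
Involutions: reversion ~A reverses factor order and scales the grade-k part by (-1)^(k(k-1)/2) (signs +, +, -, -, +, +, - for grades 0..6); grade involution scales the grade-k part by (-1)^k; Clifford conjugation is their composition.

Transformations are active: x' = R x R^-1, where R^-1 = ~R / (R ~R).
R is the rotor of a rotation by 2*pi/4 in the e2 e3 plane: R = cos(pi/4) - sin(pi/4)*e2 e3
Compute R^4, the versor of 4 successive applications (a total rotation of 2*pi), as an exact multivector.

Half-angle bookkeeping: 4 applications in e2 e3 add up to rotor phase 4*pi/4 = pi, so R^4 = cos(pi) - sin(pi)*e2 e3.
cos(pi) = -1 and sin(pi) = 0, so R^4 = -1. The total rotation 2*pi is 1 full turn, so every vector returns to itself, yet the rotor is -1, on the OTHER sheet of the double cover (an odd number of 2*pi turns).
Answer: -1


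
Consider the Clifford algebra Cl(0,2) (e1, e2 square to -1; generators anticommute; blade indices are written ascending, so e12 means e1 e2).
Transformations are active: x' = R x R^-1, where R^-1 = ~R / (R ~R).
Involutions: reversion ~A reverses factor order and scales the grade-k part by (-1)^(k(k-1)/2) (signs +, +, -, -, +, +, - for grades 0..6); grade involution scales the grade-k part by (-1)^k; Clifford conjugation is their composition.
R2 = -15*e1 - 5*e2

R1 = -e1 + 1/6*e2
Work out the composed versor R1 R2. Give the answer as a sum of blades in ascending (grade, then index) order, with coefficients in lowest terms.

Distribute over the terms of R1 (each basis-blade product reordered to ascending indices, repeated generators contracted through their squares):
(-e1) R2 = -15 + 5*e12
(1/6*e2) R2 = 5/6 + 5/2*e12
Summing the partial products and collecting blades:
Answer: -85/6 + 15/2*e12


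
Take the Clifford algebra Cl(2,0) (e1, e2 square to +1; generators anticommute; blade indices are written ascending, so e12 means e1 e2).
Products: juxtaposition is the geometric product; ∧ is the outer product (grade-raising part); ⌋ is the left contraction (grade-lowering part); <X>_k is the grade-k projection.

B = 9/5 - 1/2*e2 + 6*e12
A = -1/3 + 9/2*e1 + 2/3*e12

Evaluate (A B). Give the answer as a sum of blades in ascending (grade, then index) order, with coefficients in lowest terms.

step 1: -23/5 + 233/30*e1 + 163/6*e2 - 61/20*e12
Answer: -23/5 + 233/30*e1 + 163/6*e2 - 61/20*e12


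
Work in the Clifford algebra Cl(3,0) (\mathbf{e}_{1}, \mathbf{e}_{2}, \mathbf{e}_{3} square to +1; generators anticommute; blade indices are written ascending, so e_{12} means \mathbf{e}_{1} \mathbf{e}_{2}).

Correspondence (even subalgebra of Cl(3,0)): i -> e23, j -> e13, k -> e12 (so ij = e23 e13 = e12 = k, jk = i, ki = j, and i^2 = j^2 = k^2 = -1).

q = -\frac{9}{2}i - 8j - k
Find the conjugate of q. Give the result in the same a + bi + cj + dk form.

In blades: q = -e_{12} - 8 e_{13} - \frac{9}{2} e_{23}.
Quaternion conjugation is reversion on the even subalgebra: the scalar is fixed and every grade-2 blade flips sign, giving e_{12} + 8 e_{13} + \frac{9}{2} e_{23}; translating back:
Answer: \frac{9}{2}i + 8j + k


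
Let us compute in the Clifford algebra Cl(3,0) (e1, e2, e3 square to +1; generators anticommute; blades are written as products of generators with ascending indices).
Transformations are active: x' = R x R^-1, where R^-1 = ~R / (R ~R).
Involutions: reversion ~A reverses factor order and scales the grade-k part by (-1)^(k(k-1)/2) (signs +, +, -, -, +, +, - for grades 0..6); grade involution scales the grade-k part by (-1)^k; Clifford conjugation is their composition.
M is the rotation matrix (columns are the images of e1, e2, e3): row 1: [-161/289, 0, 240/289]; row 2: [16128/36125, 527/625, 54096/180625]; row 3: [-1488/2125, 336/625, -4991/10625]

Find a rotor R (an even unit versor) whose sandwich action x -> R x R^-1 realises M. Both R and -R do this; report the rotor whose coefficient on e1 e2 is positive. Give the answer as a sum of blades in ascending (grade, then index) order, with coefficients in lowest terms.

Method: write R = a + b12*e1 e2 + b13*e1 e3 + b23*e2 e3 with a^2 + b12^2 + b13^2 + b23^2 = 1 (so R^-1 = ~R). Expanding the columns R e_j ~R gives tr M = 4a^2 - 1 and, from the antisymmetric part, M21 - M12 = -4a*b12, M13 - M31 = 4a*b13, M32 - M23 = -4a*b23.
Here tr M = -33169/180625, so a^2 = (1 + tr M)/4 = 36864/180625 and a = ±192/425. Taking a = 192/425: M21 - M12 = 16128/36125, M13 - M31 = 55296/36125, M32 - M23 = 43008/180625, giving b12 = -21/85, b13 = 72/85, b23 = -56/425, i.e. R = 192/425 - 21/85*e1 e2 + 72/85*e1 e3 - 56/425*e2 e3.
Its e1 e2 coefficient is negative, so report the other preimage -R.
Answer: -192/425 + 21/85*e1 e2 - 72/85*e1 e3 + 56/425*e2 e3. Recall the cover is two-to-one: with M of trace -33169/180625, both preimages act alike, and the stated e1 e2 sign chooses the sheet.


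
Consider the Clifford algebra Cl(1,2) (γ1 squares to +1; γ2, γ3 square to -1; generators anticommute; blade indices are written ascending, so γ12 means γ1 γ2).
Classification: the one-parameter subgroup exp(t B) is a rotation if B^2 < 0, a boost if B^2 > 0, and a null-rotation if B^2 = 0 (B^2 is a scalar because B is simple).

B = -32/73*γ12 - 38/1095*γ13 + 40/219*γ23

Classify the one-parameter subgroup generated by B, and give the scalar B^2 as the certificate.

B^2 term by term: the squares give (-32/73)^2*(γ12)^2 + (-38/1095)^2*(γ13)^2 + (40/219)^2*(γ23)^2 = 1024/5329*(+1) + 1444/1199025*(+1) + 1600/47961*(-1) = 4/25 (each basis 2-blade squares to minus the product of its generators' squares); cross terms between blades sharing an index anticommute and cancel. So B^2 = 4/25.
Answer: boost, certificate B^2 = 4/25. Note: conjugating B changes its blade decomposition but never the scalar B^2 = 4/25, whose sign settles the classification.


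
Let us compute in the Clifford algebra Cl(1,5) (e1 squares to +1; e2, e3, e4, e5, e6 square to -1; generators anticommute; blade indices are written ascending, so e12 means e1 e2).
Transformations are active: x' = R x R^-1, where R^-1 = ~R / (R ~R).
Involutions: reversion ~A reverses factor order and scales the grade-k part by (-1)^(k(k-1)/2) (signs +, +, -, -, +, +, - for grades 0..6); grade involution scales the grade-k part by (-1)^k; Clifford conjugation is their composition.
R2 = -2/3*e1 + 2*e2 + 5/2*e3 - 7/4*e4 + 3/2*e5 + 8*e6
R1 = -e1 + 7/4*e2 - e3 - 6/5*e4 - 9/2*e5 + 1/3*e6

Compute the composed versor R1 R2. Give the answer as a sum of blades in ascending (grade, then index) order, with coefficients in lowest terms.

Distribute over the terms of R1 (each basis-blade product reordered to ascending indices, repeated generators contracted through their squares):
(-e1) R2 = 2/3 - 2*e12 - 5/2*e13 + 7/4*e14 - 3/2*e15 - 8*e16
(7/4*e2) R2 = -7/2 + 7/6*e12 + 35/8*e23 - 49/16*e24 + 21/8*e25 + 14*e26
(-e3) R2 = 5/2 - 2/3*e13 + 2*e23 + 7/4*e34 - 3/2*e35 - 8*e36
(-6/5*e4) R2 = -21/10 - 4/5*e14 + 12/5*e24 + 3*e34 - 9/5*e45 - 48/5*e46
(-9/2*e5) R2 = 27/4 - 3*e15 + 9*e25 + 45/4*e35 - 63/8*e45 - 36*e56
(1/3*e6) R2 = -8/3 + 2/9*e16 - 2/3*e26 - 5/6*e36 + 7/12*e46 - 1/2*e56
Summing the partial products and collecting blades:
Answer: 33/20 - 5/6*e12 - 19/6*e13 + 19/20*e14 - 9/2*e15 - 70/9*e16 + 51/8*e23 - 53/80*e24 + 93/8*e25 + 40/3*e26 + 19/4*e34 + 39/4*e35 - 53/6*e36 - 387/40*e45 - 541/60*e46 - 73/2*e56


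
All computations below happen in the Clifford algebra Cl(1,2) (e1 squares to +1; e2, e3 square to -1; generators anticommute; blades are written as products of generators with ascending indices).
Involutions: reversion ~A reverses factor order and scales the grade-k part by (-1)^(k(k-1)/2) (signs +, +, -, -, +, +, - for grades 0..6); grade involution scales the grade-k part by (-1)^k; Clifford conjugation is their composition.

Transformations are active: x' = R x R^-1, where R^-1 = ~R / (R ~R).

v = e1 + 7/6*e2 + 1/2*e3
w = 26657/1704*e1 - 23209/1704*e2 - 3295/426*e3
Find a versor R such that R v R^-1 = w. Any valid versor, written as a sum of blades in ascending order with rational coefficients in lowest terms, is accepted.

R = v + w = 28361/1704*e1 - 21221/1704*e2 - 1541/213*e3 works: the equal norms (-11/18) guarantee its sandwich swaps v into w.
Answer: 28361/1704*e1 - 21221/1704*e2 - 1541/213*e3


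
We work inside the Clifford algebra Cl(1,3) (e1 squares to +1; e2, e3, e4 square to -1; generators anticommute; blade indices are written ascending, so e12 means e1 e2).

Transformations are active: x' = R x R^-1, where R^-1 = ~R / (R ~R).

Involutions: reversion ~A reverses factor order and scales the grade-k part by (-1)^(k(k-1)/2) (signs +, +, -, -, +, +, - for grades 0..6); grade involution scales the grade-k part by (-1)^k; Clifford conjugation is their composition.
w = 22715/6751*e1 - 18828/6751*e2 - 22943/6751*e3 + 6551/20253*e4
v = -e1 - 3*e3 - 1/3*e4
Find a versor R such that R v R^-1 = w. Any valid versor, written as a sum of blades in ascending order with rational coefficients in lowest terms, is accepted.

Reasoning: v^2 = w^2 = -73/9 since conjugation preserves the quadratic form; R = v + w = 15964/6751*e1 - 18828/6751*e2 - 43196/6751*e3 - 200/20253*e4 is then valid when invertible, keeping its own part and reversing (v - w)/2.
Answer: 15964/6751*e1 - 18828/6751*e2 - 43196/6751*e3 - 200/20253*e4


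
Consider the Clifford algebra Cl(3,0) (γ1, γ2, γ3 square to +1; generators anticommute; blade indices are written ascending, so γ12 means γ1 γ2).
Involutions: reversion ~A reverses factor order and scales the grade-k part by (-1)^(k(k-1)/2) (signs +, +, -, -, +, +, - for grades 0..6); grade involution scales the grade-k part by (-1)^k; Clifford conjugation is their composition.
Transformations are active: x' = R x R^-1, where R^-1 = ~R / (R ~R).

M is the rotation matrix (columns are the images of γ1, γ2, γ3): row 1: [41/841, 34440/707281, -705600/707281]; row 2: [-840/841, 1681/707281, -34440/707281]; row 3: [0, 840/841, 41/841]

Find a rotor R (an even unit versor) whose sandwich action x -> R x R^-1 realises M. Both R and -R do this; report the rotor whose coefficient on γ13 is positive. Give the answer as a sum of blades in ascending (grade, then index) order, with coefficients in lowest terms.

Method: write R = a + b12*γ12 + b13*γ13 + b23*γ23 with a^2 + b12^2 + b13^2 + b23^2 = 1 (so R^-1 = ~R). Expanding the columns R e_j ~R gives tr M = 4a^2 - 1 and, from the antisymmetric part, M21 - M12 = -4a*b12, M13 - M31 = 4a*b13, M32 - M23 = -4a*b23.
Here tr M = 70643/707281, so a^2 = (1 + tr M)/4 = 194481/707281 and a = ±441/841. Taking a = 441/841: M21 - M12 = -740880/707281, M13 - M31 = -705600/707281, M32 - M23 = 740880/707281, giving b12 = 420/841, b13 = -400/841, b23 = -420/841, i.e. R = 441/841 + 420/841*γ12 - 400/841*γ13 - 420/841*γ23.
Its γ13 coefficient is negative, so report the other preimage -R.
Answer: -441/841 - 420/841*γ12 + 400/841*γ13 + 420/841*γ23. Note: both R and -R realise this M (trace 70643/707281); the covering map identifies them, and the γ13-coefficient sign is the tie-breaker.


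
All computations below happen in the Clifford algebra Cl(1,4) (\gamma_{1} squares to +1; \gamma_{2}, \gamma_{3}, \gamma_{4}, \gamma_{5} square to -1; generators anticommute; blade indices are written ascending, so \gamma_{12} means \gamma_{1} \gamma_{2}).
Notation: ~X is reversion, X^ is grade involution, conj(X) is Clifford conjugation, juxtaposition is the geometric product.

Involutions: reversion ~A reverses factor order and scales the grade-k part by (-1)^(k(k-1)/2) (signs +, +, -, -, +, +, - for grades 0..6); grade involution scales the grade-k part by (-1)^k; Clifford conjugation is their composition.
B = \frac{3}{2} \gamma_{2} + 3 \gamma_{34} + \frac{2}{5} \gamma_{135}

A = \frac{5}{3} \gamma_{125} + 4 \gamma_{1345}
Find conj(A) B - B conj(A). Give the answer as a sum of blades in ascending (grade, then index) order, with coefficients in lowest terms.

first term: -\frac{8}{5} \gamma_{4} - \frac{19}{2} \gamma_{15} + \frac{2}{3} \gamma_{23} - \gamma_{12345}
second term: \frac{8}{5} \gamma_{4} - \frac{19}{2} \gamma_{15} - \frac{2}{3} \gamma_{23} - \gamma_{12345}
Answer: -\frac{16}{5} \gamma_{4} + \frac{4}{3} \gamma_{23}


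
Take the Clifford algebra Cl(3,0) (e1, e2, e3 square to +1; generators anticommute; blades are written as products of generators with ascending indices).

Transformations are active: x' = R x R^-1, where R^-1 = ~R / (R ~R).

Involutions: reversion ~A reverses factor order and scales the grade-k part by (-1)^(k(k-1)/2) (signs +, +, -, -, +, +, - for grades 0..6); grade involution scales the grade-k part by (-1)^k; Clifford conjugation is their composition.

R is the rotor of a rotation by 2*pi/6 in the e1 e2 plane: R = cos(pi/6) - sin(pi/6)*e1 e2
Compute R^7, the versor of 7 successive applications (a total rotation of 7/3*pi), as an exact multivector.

The rotor phase is half the rotation angle and phases add under composition, so 7 steps in the e1 e2 plane accumulate phase 7*(pi/6) = 7*pi/6: R^7 = cos(7*pi/6) - sin(7*pi/6)*e1 e2.
cos(7*pi/6) = -sqrt(3)/2 and sin(7*pi/6) = -1/2, so R^7 = -sqrt(3)/2 + 1/2*e1 e2. The net rotation is 1/3*pi (after discarding 1 full turn, each of which contributes a factor -1 to the rotor); the rotor keeps the half-angle phase exactly.
Answer: -sqrt(3)/2 + 1/2*e1 e2
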